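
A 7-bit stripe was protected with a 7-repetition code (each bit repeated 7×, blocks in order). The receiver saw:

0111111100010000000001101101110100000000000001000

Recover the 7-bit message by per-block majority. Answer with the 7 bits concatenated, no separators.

Block 1 (0111111): 6 ones → 1
Block 2 (1000100): 2 ones → 0
Block 3 (0000000): 0 ones → 0
Block 4 (1101101): 5 ones → 1
Block 5 (1101000): 3 ones → 0
Block 6 (0000000): 0 ones → 0
Block 7 (0001000): 1 one → 0

1001000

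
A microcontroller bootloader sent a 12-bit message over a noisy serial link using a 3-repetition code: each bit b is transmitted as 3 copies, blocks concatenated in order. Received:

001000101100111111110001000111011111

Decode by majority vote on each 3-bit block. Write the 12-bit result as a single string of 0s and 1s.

Block 1 (001): 1 one → 0
Block 2 (000): 0 ones → 0
Block 3 (101): 2 ones → 1
Block 4 (100): 1 one → 0
Block 5 (111): 3 ones → 1
Block 6 (111): 3 ones → 1
Block 7 (110): 2 ones → 1
Block 8 (001): 1 one → 0
Block 9 (000): 0 ones → 0
Block 10 (111): 3 ones → 1
Block 11 (011): 2 ones → 1
Block 12 (111): 3 ones → 1

001011100111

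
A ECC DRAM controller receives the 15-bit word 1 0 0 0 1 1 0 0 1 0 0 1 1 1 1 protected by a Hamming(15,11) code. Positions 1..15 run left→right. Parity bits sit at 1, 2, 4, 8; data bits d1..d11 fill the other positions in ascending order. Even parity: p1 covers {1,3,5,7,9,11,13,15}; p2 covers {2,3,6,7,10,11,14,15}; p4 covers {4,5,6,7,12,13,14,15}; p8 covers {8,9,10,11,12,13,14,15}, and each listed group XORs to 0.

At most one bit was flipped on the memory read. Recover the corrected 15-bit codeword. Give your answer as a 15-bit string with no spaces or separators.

100011001011111

s1 (pos 1,3,5,7,9,11,13,15): 1⊕0⊕1⊕0⊕1⊕0⊕1⊕1 = 1
s2 (pos 2,3,6,7,10,11,14,15): 0⊕0⊕1⊕0⊕0⊕0⊕1⊕1 = 1
s4 (pos 4,5,6,7,12,13,14,15): 0⊕1⊕1⊕0⊕1⊕1⊕1⊕1 = 0
s8 (pos 8,9,10,11,12,13,14,15): 0⊕1⊕0⊕0⊕1⊕1⊕1⊕1 = 1
Syndrome s8…s1 = 1011 → error at position 11.
Flip position 11: 100011001001111 → 100011001011111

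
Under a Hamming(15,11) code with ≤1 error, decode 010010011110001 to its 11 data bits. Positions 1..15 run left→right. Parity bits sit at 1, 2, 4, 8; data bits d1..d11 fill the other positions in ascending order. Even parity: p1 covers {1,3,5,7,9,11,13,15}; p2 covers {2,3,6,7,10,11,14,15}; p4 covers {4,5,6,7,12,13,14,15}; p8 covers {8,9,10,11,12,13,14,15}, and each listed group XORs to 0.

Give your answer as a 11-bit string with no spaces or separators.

s1 (pos 1,3,5,7,9,11,13,15): 0⊕0⊕1⊕0⊕1⊕1⊕0⊕1 = 0
s2 (pos 2,3,6,7,10,11,14,15): 1⊕0⊕0⊕0⊕1⊕1⊕0⊕1 = 0
s4 (pos 4,5,6,7,12,13,14,15): 0⊕1⊕0⊕0⊕0⊕0⊕0⊕1 = 0
s8 (pos 8,9,10,11,12,13,14,15): 1⊕1⊕1⊕1⊕0⊕0⊕0⊕1 = 1
Syndrome s8…s1 = 1000 → error at position 8.
Flip position 8: 010010011110001 → 010010001110001
Read data bits from positions 3,5,6,7,9,10,11,12,13,14,15: 01001110001

01001110001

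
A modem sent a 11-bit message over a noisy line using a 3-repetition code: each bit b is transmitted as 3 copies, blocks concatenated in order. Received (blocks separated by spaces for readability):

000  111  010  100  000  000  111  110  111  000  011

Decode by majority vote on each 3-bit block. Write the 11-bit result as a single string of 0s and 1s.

01000011101

Block 1 (000): 0 ones → 0
Block 2 (111): 3 ones → 1
Block 3 (010): 1 one → 0
Block 4 (100): 1 one → 0
Block 5 (000): 0 ones → 0
Block 6 (000): 0 ones → 0
Block 7 (111): 3 ones → 1
Block 8 (110): 2 ones → 1
Block 9 (111): 3 ones → 1
Block 10 (000): 0 ones → 0
Block 11 (011): 2 ones → 1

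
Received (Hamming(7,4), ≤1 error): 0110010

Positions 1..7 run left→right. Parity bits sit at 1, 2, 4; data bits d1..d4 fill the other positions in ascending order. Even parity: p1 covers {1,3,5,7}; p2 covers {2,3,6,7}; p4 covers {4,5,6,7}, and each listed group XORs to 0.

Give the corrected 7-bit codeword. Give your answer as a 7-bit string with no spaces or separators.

s1 (pos 1,3,5,7): 0⊕1⊕0⊕0 = 1
s2 (pos 2,3,6,7): 1⊕1⊕1⊕0 = 1
s4 (pos 4,5,6,7): 0⊕0⊕1⊕0 = 1
Syndrome s4…s1 = 111 → error at position 7.
Flip position 7: 0110010 → 0110011

0110011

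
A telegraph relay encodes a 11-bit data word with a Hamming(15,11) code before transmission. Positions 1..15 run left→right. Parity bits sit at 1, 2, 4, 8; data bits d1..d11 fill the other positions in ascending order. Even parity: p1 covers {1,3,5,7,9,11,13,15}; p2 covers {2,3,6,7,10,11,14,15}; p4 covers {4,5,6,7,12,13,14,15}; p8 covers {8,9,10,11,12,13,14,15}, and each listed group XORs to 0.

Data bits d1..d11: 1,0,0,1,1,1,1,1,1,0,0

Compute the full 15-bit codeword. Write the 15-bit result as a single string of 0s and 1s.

Place data at non-parity positions: p1 p2 1 p4 0 0 1 p8 1 1 1 1 1 0 0
p1 (pos 1,3,5,7,9,11,13,15): XOR of data positions = 1⊕0⊕1⊕1⊕1⊕1⊕0 = 1
p2 (pos 2,3,6,7,10,11,14,15): XOR of data positions = 1⊕0⊕1⊕1⊕1⊕0⊕0 = 0
p4 (pos 4,5,6,7,12,13,14,15): XOR of data positions = 0⊕0⊕1⊕1⊕1⊕0⊕0 = 1
p8 (pos 8,9,10,11,12,13,14,15): XOR of data positions = 1⊕1⊕1⊕1⊕1⊕0⊕0 = 1
Codeword: 101100111111100

101100111111100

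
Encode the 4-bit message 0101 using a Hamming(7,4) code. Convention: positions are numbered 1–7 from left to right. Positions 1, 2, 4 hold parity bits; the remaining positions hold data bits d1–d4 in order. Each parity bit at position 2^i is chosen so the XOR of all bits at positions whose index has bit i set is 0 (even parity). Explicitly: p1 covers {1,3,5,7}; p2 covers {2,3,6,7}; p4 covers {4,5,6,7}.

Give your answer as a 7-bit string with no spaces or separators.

0100101

Place data at non-parity positions: p1 p2 0 p4 1 0 1
p1 (pos 1,3,5,7): XOR of data positions = 0⊕1⊕1 = 0
p2 (pos 2,3,6,7): XOR of data positions = 0⊕0⊕1 = 1
p4 (pos 4,5,6,7): XOR of data positions = 1⊕0⊕1 = 0
Codeword: 0100101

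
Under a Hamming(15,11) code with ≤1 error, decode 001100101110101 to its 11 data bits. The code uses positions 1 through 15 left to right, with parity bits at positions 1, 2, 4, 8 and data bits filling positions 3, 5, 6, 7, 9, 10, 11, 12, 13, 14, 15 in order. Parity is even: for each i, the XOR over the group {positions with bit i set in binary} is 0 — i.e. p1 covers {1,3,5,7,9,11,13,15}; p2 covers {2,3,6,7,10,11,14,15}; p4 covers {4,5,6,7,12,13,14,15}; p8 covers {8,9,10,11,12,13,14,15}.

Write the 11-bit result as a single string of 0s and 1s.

10011010101

s1 (pos 1,3,5,7,9,11,13,15): 0⊕1⊕0⊕1⊕1⊕1⊕1⊕1 = 0
s2 (pos 2,3,6,7,10,11,14,15): 0⊕1⊕0⊕1⊕1⊕1⊕0⊕1 = 1
s4 (pos 4,5,6,7,12,13,14,15): 1⊕0⊕0⊕1⊕0⊕1⊕0⊕1 = 0
s8 (pos 8,9,10,11,12,13,14,15): 0⊕1⊕1⊕1⊕0⊕1⊕0⊕1 = 1
Syndrome s8…s1 = 1010 → error at position 10.
Flip position 10: 001100101110101 → 001100101010101
Read data bits from positions 3,5,6,7,9,10,11,12,13,14,15: 10011010101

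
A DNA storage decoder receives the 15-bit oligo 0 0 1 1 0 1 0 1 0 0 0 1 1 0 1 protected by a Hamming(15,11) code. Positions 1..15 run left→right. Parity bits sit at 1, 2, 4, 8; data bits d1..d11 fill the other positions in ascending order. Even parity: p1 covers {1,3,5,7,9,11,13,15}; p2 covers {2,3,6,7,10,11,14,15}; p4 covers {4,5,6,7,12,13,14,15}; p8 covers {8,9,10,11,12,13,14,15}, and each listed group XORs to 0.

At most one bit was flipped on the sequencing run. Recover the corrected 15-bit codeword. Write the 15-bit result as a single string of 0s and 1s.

001101110001101

s1 (pos 1,3,5,7,9,11,13,15): 0⊕1⊕0⊕0⊕0⊕0⊕1⊕1 = 1
s2 (pos 2,3,6,7,10,11,14,15): 0⊕1⊕1⊕0⊕0⊕0⊕0⊕1 = 1
s4 (pos 4,5,6,7,12,13,14,15): 1⊕0⊕1⊕0⊕1⊕1⊕0⊕1 = 1
s8 (pos 8,9,10,11,12,13,14,15): 1⊕0⊕0⊕0⊕1⊕1⊕0⊕1 = 0
Syndrome s8…s1 = 0111 → error at position 7.
Flip position 7: 001101010001101 → 001101110001101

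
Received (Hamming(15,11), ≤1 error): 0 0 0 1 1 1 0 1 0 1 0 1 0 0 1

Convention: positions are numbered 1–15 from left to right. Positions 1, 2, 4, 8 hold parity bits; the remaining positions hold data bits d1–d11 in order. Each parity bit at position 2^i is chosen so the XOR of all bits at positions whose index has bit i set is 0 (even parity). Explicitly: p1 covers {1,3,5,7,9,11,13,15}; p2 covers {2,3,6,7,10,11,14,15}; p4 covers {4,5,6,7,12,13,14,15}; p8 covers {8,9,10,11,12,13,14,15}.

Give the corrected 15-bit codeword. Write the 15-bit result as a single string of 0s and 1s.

s1 (pos 1,3,5,7,9,11,13,15): 0⊕0⊕1⊕0⊕0⊕0⊕0⊕1 = 0
s2 (pos 2,3,6,7,10,11,14,15): 0⊕0⊕1⊕0⊕1⊕0⊕0⊕1 = 1
s4 (pos 4,5,6,7,12,13,14,15): 1⊕1⊕1⊕0⊕1⊕0⊕0⊕1 = 1
s8 (pos 8,9,10,11,12,13,14,15): 1⊕0⊕1⊕0⊕1⊕0⊕0⊕1 = 0
Syndrome s8…s1 = 0110 → error at position 6.
Flip position 6: 000111010101001 → 000110010101001

000110010101001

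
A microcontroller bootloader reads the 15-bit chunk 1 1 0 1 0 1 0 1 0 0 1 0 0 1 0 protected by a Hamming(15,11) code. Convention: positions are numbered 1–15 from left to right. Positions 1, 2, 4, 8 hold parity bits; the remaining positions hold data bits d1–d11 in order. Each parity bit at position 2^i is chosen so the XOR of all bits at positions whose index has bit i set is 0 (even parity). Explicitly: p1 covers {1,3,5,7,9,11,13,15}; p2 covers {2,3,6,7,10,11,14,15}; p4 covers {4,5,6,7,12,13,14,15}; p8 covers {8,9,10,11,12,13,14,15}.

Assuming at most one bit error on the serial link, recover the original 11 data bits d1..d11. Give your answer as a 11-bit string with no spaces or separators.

s1 (pos 1,3,5,7,9,11,13,15): 1⊕0⊕0⊕0⊕0⊕1⊕0⊕0 = 0
s2 (pos 2,3,6,7,10,11,14,15): 1⊕0⊕1⊕0⊕0⊕1⊕1⊕0 = 0
s4 (pos 4,5,6,7,12,13,14,15): 1⊕0⊕1⊕0⊕0⊕0⊕1⊕0 = 1
s8 (pos 8,9,10,11,12,13,14,15): 1⊕0⊕0⊕1⊕0⊕0⊕1⊕0 = 1
Syndrome s8…s1 = 1100 → error at position 12.
Flip position 12: 110101010010010 → 110101010011010
Read data bits from positions 3,5,6,7,9,10,11,12,13,14,15: 00100011010

00100011010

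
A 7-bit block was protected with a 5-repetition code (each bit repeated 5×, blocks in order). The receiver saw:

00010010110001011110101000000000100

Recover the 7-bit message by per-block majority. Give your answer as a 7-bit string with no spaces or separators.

0101000

Block 1 (00010): 1 one → 0
Block 2 (01011): 3 ones → 1
Block 3 (00010): 1 one → 0
Block 4 (11110): 4 ones → 1
Block 5 (10100): 2 ones → 0
Block 6 (00000): 0 ones → 0
Block 7 (00100): 1 one → 0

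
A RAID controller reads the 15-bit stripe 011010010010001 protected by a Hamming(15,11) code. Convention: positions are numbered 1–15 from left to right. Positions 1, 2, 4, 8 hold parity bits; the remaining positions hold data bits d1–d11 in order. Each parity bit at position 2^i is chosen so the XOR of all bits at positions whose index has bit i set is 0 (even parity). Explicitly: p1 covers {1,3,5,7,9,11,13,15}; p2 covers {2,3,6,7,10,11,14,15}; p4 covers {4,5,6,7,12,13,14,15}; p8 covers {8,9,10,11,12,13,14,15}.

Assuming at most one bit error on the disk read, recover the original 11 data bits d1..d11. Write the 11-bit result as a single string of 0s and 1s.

s1 (pos 1,3,5,7,9,11,13,15): 0⊕1⊕1⊕0⊕0⊕1⊕0⊕1 = 0
s2 (pos 2,3,6,7,10,11,14,15): 1⊕1⊕0⊕0⊕0⊕1⊕0⊕1 = 0
s4 (pos 4,5,6,7,12,13,14,15): 0⊕1⊕0⊕0⊕0⊕0⊕0⊕1 = 0
s8 (pos 8,9,10,11,12,13,14,15): 1⊕0⊕0⊕1⊕0⊕0⊕0⊕1 = 1
Syndrome s8…s1 = 1000 → error at position 8.
Flip position 8: 011010010010001 → 011010000010001
Read data bits from positions 3,5,6,7,9,10,11,12,13,14,15: 11000010001

11000010001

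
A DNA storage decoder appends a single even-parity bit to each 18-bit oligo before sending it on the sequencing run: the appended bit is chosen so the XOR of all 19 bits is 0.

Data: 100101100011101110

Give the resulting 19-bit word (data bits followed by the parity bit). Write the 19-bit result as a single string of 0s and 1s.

XOR of the 18 data bits: 1⊕0⊕0⊕1⊕0⊕1⊕1⊕0⊕0⊕0⊕1⊕1⊕1⊕0⊕1⊕1⊕1⊕0 = 0
Parity bit = 0 (so all 19 bits XOR to 0).

1001011000111011100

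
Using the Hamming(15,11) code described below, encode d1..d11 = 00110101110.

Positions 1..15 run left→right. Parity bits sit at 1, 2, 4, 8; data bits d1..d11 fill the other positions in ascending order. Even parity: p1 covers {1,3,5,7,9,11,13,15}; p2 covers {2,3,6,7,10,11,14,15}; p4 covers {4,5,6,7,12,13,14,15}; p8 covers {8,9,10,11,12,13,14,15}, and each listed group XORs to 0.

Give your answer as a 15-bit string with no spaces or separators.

000101100101110

Place data at non-parity positions: p1 p2 0 p4 0 1 1 p8 0 1 0 1 1 1 0
p1 (pos 1,3,5,7,9,11,13,15): XOR of data positions = 0⊕0⊕1⊕0⊕0⊕1⊕0 = 0
p2 (pos 2,3,6,7,10,11,14,15): XOR of data positions = 0⊕1⊕1⊕1⊕0⊕1⊕0 = 0
p4 (pos 4,5,6,7,12,13,14,15): XOR of data positions = 0⊕1⊕1⊕1⊕1⊕1⊕0 = 1
p8 (pos 8,9,10,11,12,13,14,15): XOR of data positions = 0⊕1⊕0⊕1⊕1⊕1⊕0 = 0
Codeword: 000101100101110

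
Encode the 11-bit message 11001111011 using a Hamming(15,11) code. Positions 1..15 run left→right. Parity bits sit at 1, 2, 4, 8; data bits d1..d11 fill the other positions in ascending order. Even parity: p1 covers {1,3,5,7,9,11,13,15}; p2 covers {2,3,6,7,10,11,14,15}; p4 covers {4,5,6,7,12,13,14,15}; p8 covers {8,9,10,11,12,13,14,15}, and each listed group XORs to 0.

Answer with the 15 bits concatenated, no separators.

111010001111011

Place data at non-parity positions: p1 p2 1 p4 1 0 0 p8 1 1 1 1 0 1 1
p1 (pos 1,3,5,7,9,11,13,15): XOR of data positions = 1⊕1⊕0⊕1⊕1⊕0⊕1 = 1
p2 (pos 2,3,6,7,10,11,14,15): XOR of data positions = 1⊕0⊕0⊕1⊕1⊕1⊕1 = 1
p4 (pos 4,5,6,7,12,13,14,15): XOR of data positions = 1⊕0⊕0⊕1⊕0⊕1⊕1 = 0
p8 (pos 8,9,10,11,12,13,14,15): XOR of data positions = 1⊕1⊕1⊕1⊕0⊕1⊕1 = 0
Codeword: 111010001111011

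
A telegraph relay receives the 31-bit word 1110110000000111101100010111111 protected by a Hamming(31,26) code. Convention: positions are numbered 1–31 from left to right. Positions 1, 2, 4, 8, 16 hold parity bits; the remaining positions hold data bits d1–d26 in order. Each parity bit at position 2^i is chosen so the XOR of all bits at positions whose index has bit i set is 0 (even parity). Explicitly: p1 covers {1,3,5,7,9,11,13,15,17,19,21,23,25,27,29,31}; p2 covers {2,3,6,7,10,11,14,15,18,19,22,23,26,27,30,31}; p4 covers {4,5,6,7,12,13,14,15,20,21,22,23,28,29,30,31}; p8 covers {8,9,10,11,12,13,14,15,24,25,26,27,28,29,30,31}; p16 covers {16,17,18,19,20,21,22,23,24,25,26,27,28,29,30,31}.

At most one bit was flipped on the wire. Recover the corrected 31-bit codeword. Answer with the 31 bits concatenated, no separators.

1110110000000111101100010111011

s1 (pos 1,3,5,7,9,11,13,15,17,19,21,23,25,27,29,31): 1⊕1⊕1⊕0⊕0⊕0⊕0⊕1⊕1⊕1⊕0⊕0⊕0⊕1⊕1⊕1 = 1
s2 (pos 2,3,6,7,10,11,14,15,18,19,22,23,26,27,30,31): 1⊕1⊕1⊕0⊕0⊕0⊕1⊕1⊕0⊕1⊕0⊕0⊕1⊕1⊕1⊕1 = 0
s4 (pos 4,5,6,7,12,13,14,15,20,21,22,23,28,29,30,31): 0⊕1⊕1⊕0⊕0⊕0⊕1⊕1⊕1⊕0⊕0⊕0⊕1⊕1⊕1⊕1 = 1
s8 (pos 8,9,10,11,12,13,14,15,24,25,26,27,28,29,30,31): 0⊕0⊕0⊕0⊕0⊕0⊕1⊕1⊕1⊕0⊕1⊕1⊕1⊕1⊕1⊕1 = 1
s16 (pos 16,17,18,19,20,21,22,23,24,25,26,27,28,29,30,31): 1⊕1⊕0⊕1⊕1⊕0⊕0⊕0⊕1⊕0⊕1⊕1⊕1⊕1⊕1⊕1 = 1
Syndrome s16…s1 = 11101 → error at position 29.
Flip position 29: 1110110000000111101100010111111 → 1110110000000111101100010111011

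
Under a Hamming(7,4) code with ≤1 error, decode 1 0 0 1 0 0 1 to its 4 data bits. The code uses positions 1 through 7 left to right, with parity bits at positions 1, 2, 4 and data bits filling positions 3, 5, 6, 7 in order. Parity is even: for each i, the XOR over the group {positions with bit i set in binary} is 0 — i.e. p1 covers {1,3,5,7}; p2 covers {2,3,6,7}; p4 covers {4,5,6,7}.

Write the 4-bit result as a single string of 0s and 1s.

s1 (pos 1,3,5,7): 1⊕0⊕0⊕1 = 0
s2 (pos 2,3,6,7): 0⊕0⊕0⊕1 = 1
s4 (pos 4,5,6,7): 1⊕0⊕0⊕1 = 0
Syndrome s4…s1 = 010 → error at position 2.
Flip position 2: 1001001 → 1101001
Read data bits from positions 3,5,6,7: 0001

0001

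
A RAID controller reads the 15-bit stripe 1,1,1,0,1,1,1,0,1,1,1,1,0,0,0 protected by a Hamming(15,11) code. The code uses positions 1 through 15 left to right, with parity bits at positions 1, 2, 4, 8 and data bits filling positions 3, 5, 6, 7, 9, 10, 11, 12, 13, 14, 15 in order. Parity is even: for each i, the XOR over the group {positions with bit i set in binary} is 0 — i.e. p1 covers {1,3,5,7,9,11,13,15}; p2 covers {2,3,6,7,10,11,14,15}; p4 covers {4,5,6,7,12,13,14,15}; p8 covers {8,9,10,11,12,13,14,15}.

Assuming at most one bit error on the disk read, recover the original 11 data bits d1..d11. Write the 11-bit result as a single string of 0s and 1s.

s1 (pos 1,3,5,7,9,11,13,15): 1⊕1⊕1⊕1⊕1⊕1⊕0⊕0 = 0
s2 (pos 2,3,6,7,10,11,14,15): 1⊕1⊕1⊕1⊕1⊕1⊕0⊕0 = 0
s4 (pos 4,5,6,7,12,13,14,15): 0⊕1⊕1⊕1⊕1⊕0⊕0⊕0 = 0
s8 (pos 8,9,10,11,12,13,14,15): 0⊕1⊕1⊕1⊕1⊕0⊕0⊕0 = 0
Syndrome s8…s1 = 0000 → no error.
Read data bits from positions 3,5,6,7,9,10,11,12,13,14,15: 11111111000

11111111000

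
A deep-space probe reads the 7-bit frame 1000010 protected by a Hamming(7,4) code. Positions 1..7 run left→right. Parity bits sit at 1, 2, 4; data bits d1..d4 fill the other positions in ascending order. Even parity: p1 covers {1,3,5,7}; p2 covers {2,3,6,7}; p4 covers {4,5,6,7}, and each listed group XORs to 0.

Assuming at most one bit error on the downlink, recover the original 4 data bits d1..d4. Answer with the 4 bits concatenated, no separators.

s1 (pos 1,3,5,7): 1⊕0⊕0⊕0 = 1
s2 (pos 2,3,6,7): 0⊕0⊕1⊕0 = 1
s4 (pos 4,5,6,7): 0⊕0⊕1⊕0 = 1
Syndrome s4…s1 = 111 → error at position 7.
Flip position 7: 1000010 → 1000011
Read data bits from positions 3,5,6,7: 0011

0011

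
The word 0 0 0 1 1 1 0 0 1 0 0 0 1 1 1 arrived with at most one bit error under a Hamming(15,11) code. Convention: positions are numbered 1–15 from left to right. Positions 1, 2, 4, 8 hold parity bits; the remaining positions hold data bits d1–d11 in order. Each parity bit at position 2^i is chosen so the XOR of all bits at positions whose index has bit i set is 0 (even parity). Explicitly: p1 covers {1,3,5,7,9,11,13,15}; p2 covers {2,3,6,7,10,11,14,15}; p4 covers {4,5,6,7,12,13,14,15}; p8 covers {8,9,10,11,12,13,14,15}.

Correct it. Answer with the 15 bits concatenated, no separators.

010111001000111

s1 (pos 1,3,5,7,9,11,13,15): 0⊕0⊕1⊕0⊕1⊕0⊕1⊕1 = 0
s2 (pos 2,3,6,7,10,11,14,15): 0⊕0⊕1⊕0⊕0⊕0⊕1⊕1 = 1
s4 (pos 4,5,6,7,12,13,14,15): 1⊕1⊕1⊕0⊕0⊕1⊕1⊕1 = 0
s8 (pos 8,9,10,11,12,13,14,15): 0⊕1⊕0⊕0⊕0⊕1⊕1⊕1 = 0
Syndrome s8…s1 = 0010 → error at position 2.
Flip position 2: 000111001000111 → 010111001000111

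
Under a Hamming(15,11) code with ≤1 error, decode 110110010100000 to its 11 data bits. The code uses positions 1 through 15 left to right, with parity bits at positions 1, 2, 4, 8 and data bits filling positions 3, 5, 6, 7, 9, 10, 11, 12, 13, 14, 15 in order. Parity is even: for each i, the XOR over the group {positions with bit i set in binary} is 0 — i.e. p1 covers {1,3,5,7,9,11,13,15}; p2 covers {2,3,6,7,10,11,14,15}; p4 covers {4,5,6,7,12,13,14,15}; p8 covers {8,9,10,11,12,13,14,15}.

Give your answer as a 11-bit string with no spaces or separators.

s1 (pos 1,3,5,7,9,11,13,15): 1⊕0⊕1⊕0⊕0⊕0⊕0⊕0 = 0
s2 (pos 2,3,6,7,10,11,14,15): 1⊕0⊕0⊕0⊕1⊕0⊕0⊕0 = 0
s4 (pos 4,5,6,7,12,13,14,15): 1⊕1⊕0⊕0⊕0⊕0⊕0⊕0 = 0
s8 (pos 8,9,10,11,12,13,14,15): 1⊕0⊕1⊕0⊕0⊕0⊕0⊕0 = 0
Syndrome s8…s1 = 0000 → no error.
Read data bits from positions 3,5,6,7,9,10,11,12,13,14,15: 01000100000

01000100000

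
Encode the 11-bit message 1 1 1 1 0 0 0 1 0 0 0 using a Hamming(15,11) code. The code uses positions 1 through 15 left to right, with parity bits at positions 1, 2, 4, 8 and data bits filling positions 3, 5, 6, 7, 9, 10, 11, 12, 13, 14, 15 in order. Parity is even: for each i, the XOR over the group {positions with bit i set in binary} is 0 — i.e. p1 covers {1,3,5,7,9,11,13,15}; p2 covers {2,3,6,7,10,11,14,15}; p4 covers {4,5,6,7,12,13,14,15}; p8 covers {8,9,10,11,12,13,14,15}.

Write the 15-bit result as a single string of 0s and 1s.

111011110001000

Place data at non-parity positions: p1 p2 1 p4 1 1 1 p8 0 0 0 1 0 0 0
p1 (pos 1,3,5,7,9,11,13,15): XOR of data positions = 1⊕1⊕1⊕0⊕0⊕0⊕0 = 1
p2 (pos 2,3,6,7,10,11,14,15): XOR of data positions = 1⊕1⊕1⊕0⊕0⊕0⊕0 = 1
p4 (pos 4,5,6,7,12,13,14,15): XOR of data positions = 1⊕1⊕1⊕1⊕0⊕0⊕0 = 0
p8 (pos 8,9,10,11,12,13,14,15): XOR of data positions = 0⊕0⊕0⊕1⊕0⊕0⊕0 = 1
Codeword: 111011110001000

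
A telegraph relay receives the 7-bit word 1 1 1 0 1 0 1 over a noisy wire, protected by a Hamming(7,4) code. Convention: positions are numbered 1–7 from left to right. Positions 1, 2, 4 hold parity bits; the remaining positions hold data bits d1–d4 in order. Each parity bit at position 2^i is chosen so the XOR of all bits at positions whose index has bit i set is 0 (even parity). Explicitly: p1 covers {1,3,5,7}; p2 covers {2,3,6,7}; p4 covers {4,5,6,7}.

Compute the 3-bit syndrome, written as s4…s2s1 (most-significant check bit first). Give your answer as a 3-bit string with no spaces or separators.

010

s1 (pos 1,3,5,7): 1⊕1⊕1⊕1 = 0
s2 (pos 2,3,6,7): 1⊕1⊕0⊕1 = 1
s4 (pos 4,5,6,7): 0⊕1⊕0⊕1 = 0
Syndrome s4…s1 = 010 → error at position 2.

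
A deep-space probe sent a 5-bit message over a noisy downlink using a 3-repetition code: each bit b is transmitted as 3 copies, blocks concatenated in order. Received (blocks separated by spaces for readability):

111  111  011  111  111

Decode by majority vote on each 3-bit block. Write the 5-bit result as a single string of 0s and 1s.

11111

Block 1 (111): 3 ones → 1
Block 2 (111): 3 ones → 1
Block 3 (011): 2 ones → 1
Block 4 (111): 3 ones → 1
Block 5 (111): 3 ones → 1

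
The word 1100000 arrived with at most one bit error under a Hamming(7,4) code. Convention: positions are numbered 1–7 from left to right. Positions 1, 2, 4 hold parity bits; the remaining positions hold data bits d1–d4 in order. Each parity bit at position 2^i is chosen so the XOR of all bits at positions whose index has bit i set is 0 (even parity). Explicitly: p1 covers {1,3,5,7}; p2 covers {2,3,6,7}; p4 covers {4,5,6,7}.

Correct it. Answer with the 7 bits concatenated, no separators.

1110000

s1 (pos 1,3,5,7): 1⊕0⊕0⊕0 = 1
s2 (pos 2,3,6,7): 1⊕0⊕0⊕0 = 1
s4 (pos 4,5,6,7): 0⊕0⊕0⊕0 = 0
Syndrome s4…s1 = 011 → error at position 3.
Flip position 3: 1100000 → 1110000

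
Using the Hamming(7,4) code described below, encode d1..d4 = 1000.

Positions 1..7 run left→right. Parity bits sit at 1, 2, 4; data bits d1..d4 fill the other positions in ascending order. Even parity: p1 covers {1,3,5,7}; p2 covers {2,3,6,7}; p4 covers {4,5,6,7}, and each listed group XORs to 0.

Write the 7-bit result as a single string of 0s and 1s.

Place data at non-parity positions: p1 p2 1 p4 0 0 0
p1 (pos 1,3,5,7): XOR of data positions = 1⊕0⊕0 = 1
p2 (pos 2,3,6,7): XOR of data positions = 1⊕0⊕0 = 1
p4 (pos 4,5,6,7): XOR of data positions = 0⊕0⊕0 = 0
Codeword: 1110000

1110000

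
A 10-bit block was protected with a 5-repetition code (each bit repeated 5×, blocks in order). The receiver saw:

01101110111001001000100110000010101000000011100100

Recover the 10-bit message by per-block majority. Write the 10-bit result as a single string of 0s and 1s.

1100101010

Block 1 (01101): 3 ones → 1
Block 2 (11011): 4 ones → 1
Block 3 (10010): 2 ones → 0
Block 4 (01000): 1 one → 0
Block 5 (10011): 3 ones → 1
Block 6 (00000): 0 ones → 0
Block 7 (10101): 3 ones → 1
Block 8 (00000): 0 ones → 0
Block 9 (00111): 3 ones → 1
Block 10 (00100): 1 one → 0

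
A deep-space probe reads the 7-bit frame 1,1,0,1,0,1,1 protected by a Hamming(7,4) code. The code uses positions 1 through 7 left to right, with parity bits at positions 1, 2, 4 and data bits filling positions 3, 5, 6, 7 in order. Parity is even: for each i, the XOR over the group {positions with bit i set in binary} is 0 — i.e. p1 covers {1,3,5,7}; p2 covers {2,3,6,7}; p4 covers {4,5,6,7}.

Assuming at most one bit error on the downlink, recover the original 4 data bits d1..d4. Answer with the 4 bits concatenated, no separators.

0001

s1 (pos 1,3,5,7): 1⊕0⊕0⊕1 = 0
s2 (pos 2,3,6,7): 1⊕0⊕1⊕1 = 1
s4 (pos 4,5,6,7): 1⊕0⊕1⊕1 = 1
Syndrome s4…s1 = 110 → error at position 6.
Flip position 6: 1101011 → 1101001
Read data bits from positions 3,5,6,7: 0001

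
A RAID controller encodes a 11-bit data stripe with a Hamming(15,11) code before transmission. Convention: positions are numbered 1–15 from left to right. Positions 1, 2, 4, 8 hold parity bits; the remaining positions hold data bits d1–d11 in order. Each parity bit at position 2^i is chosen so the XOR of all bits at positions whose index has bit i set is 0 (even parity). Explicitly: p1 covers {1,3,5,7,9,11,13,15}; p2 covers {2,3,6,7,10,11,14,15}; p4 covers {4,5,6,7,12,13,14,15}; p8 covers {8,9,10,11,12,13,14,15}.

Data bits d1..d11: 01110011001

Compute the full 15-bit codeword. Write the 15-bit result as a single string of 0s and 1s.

000111110011001

Place data at non-parity positions: p1 p2 0 p4 1 1 1 p8 0 0 1 1 0 0 1
p1 (pos 1,3,5,7,9,11,13,15): XOR of data positions = 0⊕1⊕1⊕0⊕1⊕0⊕1 = 0
p2 (pos 2,3,6,7,10,11,14,15): XOR of data positions = 0⊕1⊕1⊕0⊕1⊕0⊕1 = 0
p4 (pos 4,5,6,7,12,13,14,15): XOR of data positions = 1⊕1⊕1⊕1⊕0⊕0⊕1 = 1
p8 (pos 8,9,10,11,12,13,14,15): XOR of data positions = 0⊕0⊕1⊕1⊕0⊕0⊕1 = 1
Codeword: 000111110011001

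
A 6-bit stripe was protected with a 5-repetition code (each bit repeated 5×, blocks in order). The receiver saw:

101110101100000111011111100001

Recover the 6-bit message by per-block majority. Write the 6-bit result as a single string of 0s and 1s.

110110

Block 1 (10111): 4 ones → 1
Block 2 (01011): 3 ones → 1
Block 3 (00000): 0 ones → 0
Block 4 (11101): 4 ones → 1
Block 5 (11111): 5 ones → 1
Block 6 (00001): 1 one → 0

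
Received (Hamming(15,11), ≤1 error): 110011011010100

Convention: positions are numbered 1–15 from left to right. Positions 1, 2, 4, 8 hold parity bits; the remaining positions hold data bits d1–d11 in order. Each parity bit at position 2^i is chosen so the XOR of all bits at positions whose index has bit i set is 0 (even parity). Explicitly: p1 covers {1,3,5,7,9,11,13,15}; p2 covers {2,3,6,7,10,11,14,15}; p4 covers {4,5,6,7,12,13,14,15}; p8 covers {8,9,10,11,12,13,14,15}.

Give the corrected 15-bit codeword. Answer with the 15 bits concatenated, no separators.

110011111010100

s1 (pos 1,3,5,7,9,11,13,15): 1⊕0⊕1⊕0⊕1⊕1⊕1⊕0 = 1
s2 (pos 2,3,6,7,10,11,14,15): 1⊕0⊕1⊕0⊕0⊕1⊕0⊕0 = 1
s4 (pos 4,5,6,7,12,13,14,15): 0⊕1⊕1⊕0⊕0⊕1⊕0⊕0 = 1
s8 (pos 8,9,10,11,12,13,14,15): 1⊕1⊕0⊕1⊕0⊕1⊕0⊕0 = 0
Syndrome s8…s1 = 0111 → error at position 7.
Flip position 7: 110011011010100 → 110011111010100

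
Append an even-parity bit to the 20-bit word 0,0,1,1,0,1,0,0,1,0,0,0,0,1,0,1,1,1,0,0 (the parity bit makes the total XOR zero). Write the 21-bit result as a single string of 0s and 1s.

001101001000010111000

XOR of the 20 data bits: 0⊕0⊕1⊕1⊕0⊕1⊕0⊕0⊕1⊕0⊕0⊕0⊕0⊕1⊕0⊕1⊕1⊕1⊕0⊕0 = 0
Parity bit = 0 (so all 21 bits XOR to 0).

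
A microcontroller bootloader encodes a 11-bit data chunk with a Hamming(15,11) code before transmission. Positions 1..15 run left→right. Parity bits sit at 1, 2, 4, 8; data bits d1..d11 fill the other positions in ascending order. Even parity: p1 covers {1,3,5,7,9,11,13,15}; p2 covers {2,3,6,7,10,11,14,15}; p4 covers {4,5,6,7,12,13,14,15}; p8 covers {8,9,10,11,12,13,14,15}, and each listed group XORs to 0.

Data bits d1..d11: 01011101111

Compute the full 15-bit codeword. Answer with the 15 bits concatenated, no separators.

100010101101111

Place data at non-parity positions: p1 p2 0 p4 1 0 1 p8 1 1 0 1 1 1 1
p1 (pos 1,3,5,7,9,11,13,15): XOR of data positions = 0⊕1⊕1⊕1⊕0⊕1⊕1 = 1
p2 (pos 2,3,6,7,10,11,14,15): XOR of data positions = 0⊕0⊕1⊕1⊕0⊕1⊕1 = 0
p4 (pos 4,5,6,7,12,13,14,15): XOR of data positions = 1⊕0⊕1⊕1⊕1⊕1⊕1 = 0
p8 (pos 8,9,10,11,12,13,14,15): XOR of data positions = 1⊕1⊕0⊕1⊕1⊕1⊕1 = 0
Codeword: 100010101101111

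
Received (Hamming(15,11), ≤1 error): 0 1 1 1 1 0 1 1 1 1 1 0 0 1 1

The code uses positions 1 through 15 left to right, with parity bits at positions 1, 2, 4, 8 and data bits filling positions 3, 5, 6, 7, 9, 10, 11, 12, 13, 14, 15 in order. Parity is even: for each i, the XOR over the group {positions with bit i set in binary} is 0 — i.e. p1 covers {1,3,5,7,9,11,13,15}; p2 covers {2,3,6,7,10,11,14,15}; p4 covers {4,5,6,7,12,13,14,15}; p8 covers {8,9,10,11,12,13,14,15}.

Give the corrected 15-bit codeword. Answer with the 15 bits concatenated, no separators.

s1 (pos 1,3,5,7,9,11,13,15): 0⊕1⊕1⊕1⊕1⊕1⊕0⊕1 = 0
s2 (pos 2,3,6,7,10,11,14,15): 1⊕1⊕0⊕1⊕1⊕1⊕1⊕1 = 1
s4 (pos 4,5,6,7,12,13,14,15): 1⊕1⊕0⊕1⊕0⊕0⊕1⊕1 = 1
s8 (pos 8,9,10,11,12,13,14,15): 1⊕1⊕1⊕1⊕0⊕0⊕1⊕1 = 0
Syndrome s8…s1 = 0110 → error at position 6.
Flip position 6: 011110111110011 → 011111111110011

011111111110011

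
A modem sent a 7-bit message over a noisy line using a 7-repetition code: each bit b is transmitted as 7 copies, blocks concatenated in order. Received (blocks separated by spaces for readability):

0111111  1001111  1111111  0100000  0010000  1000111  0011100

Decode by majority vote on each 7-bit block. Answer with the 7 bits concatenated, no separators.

1110010

Block 1 (0111111): 6 ones → 1
Block 2 (1001111): 5 ones → 1
Block 3 (1111111): 7 ones → 1
Block 4 (0100000): 1 one → 0
Block 5 (0010000): 1 one → 0
Block 6 (1000111): 4 ones → 1
Block 7 (0011100): 3 ones → 0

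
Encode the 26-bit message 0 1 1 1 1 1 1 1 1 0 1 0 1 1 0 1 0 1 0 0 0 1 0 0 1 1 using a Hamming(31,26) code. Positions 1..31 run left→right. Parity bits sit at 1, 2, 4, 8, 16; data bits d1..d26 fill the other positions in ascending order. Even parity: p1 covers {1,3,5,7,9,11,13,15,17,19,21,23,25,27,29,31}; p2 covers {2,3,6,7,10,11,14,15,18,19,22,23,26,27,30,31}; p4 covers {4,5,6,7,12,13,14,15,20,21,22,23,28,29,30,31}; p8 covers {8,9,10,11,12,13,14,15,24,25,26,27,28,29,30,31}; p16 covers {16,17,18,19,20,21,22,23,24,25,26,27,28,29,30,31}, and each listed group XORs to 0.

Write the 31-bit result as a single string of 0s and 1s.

Place data at non-parity positions: p1 p2 0 p4 1 1 1 p8 1 1 1 1 1 0 1 p16 0 1 1 0 1 0 1 0 0 0 1 0 0 1 1
p1 (pos 1,3,5,7,9,11,13,15,17,19,21,23,25,27,29,31): XOR of data positions = 0⊕1⊕1⊕1⊕1⊕1⊕1⊕0⊕1⊕1⊕1⊕0⊕1⊕0⊕1 = 1
p2 (pos 2,3,6,7,10,11,14,15,18,19,22,23,26,27,30,31): XOR of data positions = 0⊕1⊕1⊕1⊕1⊕0⊕1⊕1⊕1⊕0⊕1⊕0⊕1⊕1⊕1 = 1
p4 (pos 4,5,6,7,12,13,14,15,20,21,22,23,28,29,30,31): XOR of data positions = 1⊕1⊕1⊕1⊕1⊕0⊕1⊕0⊕1⊕0⊕1⊕0⊕0⊕1⊕1 = 0
p8 (pos 8,9,10,11,12,13,14,15,24,25,26,27,28,29,30,31): XOR of data positions = 1⊕1⊕1⊕1⊕1⊕0⊕1⊕0⊕0⊕0⊕1⊕0⊕0⊕1⊕1 = 1
p16 (pos 16,17,18,19,20,21,22,23,24,25,26,27,28,29,30,31): XOR of data positions = 0⊕1⊕1⊕0⊕1⊕0⊕1⊕0⊕0⊕0⊕1⊕0⊕0⊕1⊕1 = 1
Codeword: 1100111111111011011010100010011

1100111111111011011010100010011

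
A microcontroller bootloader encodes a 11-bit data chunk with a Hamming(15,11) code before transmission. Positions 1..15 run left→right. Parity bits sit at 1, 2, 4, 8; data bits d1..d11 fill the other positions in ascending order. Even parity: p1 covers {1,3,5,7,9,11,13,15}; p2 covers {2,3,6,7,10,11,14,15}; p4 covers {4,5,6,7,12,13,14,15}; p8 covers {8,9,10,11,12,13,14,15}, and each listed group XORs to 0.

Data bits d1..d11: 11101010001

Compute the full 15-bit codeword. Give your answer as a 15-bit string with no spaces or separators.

101111011010001

Place data at non-parity positions: p1 p2 1 p4 1 1 0 p8 1 0 1 0 0 0 1
p1 (pos 1,3,5,7,9,11,13,15): XOR of data positions = 1⊕1⊕0⊕1⊕1⊕0⊕1 = 1
p2 (pos 2,3,6,7,10,11,14,15): XOR of data positions = 1⊕1⊕0⊕0⊕1⊕0⊕1 = 0
p4 (pos 4,5,6,7,12,13,14,15): XOR of data positions = 1⊕1⊕0⊕0⊕0⊕0⊕1 = 1
p8 (pos 8,9,10,11,12,13,14,15): XOR of data positions = 1⊕0⊕1⊕0⊕0⊕0⊕1 = 1
Codeword: 101111011010001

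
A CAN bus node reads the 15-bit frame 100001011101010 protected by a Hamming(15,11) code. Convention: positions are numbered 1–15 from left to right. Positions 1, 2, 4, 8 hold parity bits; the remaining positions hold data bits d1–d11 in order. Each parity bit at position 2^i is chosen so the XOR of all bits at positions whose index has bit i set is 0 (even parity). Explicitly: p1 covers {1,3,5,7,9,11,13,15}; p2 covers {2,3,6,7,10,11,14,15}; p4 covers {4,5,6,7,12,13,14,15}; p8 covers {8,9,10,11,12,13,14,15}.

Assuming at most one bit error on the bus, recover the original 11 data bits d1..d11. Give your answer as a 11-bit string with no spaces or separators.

s1 (pos 1,3,5,7,9,11,13,15): 1⊕0⊕0⊕0⊕1⊕0⊕0⊕0 = 0
s2 (pos 2,3,6,7,10,11,14,15): 0⊕0⊕1⊕0⊕1⊕0⊕1⊕0 = 1
s4 (pos 4,5,6,7,12,13,14,15): 0⊕0⊕1⊕0⊕1⊕0⊕1⊕0 = 1
s8 (pos 8,9,10,11,12,13,14,15): 1⊕1⊕1⊕0⊕1⊕0⊕1⊕0 = 1
Syndrome s8…s1 = 1110 → error at position 14.
Flip position 14: 100001011101010 → 100001011101000
Read data bits from positions 3,5,6,7,9,10,11,12,13,14,15: 00101101000

00101101000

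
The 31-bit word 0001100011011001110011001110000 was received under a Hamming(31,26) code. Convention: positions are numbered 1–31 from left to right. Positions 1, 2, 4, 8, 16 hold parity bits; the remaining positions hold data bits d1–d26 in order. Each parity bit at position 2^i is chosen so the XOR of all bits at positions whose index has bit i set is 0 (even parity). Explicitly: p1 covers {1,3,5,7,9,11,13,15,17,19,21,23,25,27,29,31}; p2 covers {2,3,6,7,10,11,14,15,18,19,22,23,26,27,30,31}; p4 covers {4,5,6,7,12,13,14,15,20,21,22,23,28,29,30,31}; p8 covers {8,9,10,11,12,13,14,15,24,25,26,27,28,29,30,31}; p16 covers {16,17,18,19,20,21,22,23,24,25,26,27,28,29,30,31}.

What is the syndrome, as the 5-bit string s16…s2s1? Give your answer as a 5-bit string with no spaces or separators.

01011

s1 (pos 1,3,5,7,9,11,13,15,17,19,21,23,25,27,29,31): 0⊕0⊕1⊕0⊕1⊕0⊕1⊕0⊕1⊕0⊕1⊕0⊕1⊕1⊕0⊕0 = 1
s2 (pos 2,3,6,7,10,11,14,15,18,19,22,23,26,27,30,31): 0⊕0⊕0⊕0⊕1⊕0⊕0⊕0⊕1⊕0⊕1⊕0⊕1⊕1⊕0⊕0 = 1
s4 (pos 4,5,6,7,12,13,14,15,20,21,22,23,28,29,30,31): 1⊕1⊕0⊕0⊕1⊕1⊕0⊕0⊕0⊕1⊕1⊕0⊕0⊕0⊕0⊕0 = 0
s8 (pos 8,9,10,11,12,13,14,15,24,25,26,27,28,29,30,31): 0⊕1⊕1⊕0⊕1⊕1⊕0⊕0⊕0⊕1⊕1⊕1⊕0⊕0⊕0⊕0 = 1
s16 (pos 16,17,18,19,20,21,22,23,24,25,26,27,28,29,30,31): 1⊕1⊕1⊕0⊕0⊕1⊕1⊕0⊕0⊕1⊕1⊕1⊕0⊕0⊕0⊕0 = 0
Syndrome s16…s1 = 01011 → error at position 11.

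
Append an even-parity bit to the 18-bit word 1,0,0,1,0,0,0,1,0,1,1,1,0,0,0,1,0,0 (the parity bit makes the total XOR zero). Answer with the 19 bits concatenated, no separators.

XOR of the 18 data bits: 1⊕0⊕0⊕1⊕0⊕0⊕0⊕1⊕0⊕1⊕1⊕1⊕0⊕0⊕0⊕1⊕0⊕0 = 1
Parity bit = 1 (so all 19 bits XOR to 0).

1001000101110001001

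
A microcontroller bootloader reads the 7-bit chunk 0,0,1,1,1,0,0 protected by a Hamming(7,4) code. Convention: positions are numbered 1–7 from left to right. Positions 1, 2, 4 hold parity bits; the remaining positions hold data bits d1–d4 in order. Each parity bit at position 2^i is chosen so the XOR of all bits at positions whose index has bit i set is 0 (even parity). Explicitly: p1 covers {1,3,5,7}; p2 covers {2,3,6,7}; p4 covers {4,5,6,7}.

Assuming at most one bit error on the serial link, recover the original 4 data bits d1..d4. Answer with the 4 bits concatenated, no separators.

s1 (pos 1,3,5,7): 0⊕1⊕1⊕0 = 0
s2 (pos 2,3,6,7): 0⊕1⊕0⊕0 = 1
s4 (pos 4,5,6,7): 1⊕1⊕0⊕0 = 0
Syndrome s4…s1 = 010 → error at position 2.
Flip position 2: 0011100 → 0111100
Read data bits from positions 3,5,6,7: 1100

1100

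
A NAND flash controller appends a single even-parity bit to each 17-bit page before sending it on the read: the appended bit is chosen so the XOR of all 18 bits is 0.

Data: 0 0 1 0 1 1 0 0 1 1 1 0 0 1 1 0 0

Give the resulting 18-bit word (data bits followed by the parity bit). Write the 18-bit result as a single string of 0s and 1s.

XOR of the 17 data bits: 0⊕0⊕1⊕0⊕1⊕1⊕0⊕0⊕1⊕1⊕1⊕0⊕0⊕1⊕1⊕0⊕0 = 0
Parity bit = 0 (so all 18 bits XOR to 0).

001011001110011000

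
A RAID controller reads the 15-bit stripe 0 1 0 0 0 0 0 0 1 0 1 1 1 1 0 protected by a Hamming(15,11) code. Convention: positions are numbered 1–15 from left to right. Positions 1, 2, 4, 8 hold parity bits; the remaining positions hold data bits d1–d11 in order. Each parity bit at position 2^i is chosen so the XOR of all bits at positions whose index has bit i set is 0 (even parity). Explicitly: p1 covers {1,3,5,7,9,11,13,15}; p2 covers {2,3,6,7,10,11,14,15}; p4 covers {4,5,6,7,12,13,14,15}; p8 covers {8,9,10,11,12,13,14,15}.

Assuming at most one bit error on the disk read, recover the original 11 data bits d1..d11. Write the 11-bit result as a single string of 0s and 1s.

s1 (pos 1,3,5,7,9,11,13,15): 0⊕0⊕0⊕0⊕1⊕1⊕1⊕0 = 1
s2 (pos 2,3,6,7,10,11,14,15): 1⊕0⊕0⊕0⊕0⊕1⊕1⊕0 = 1
s4 (pos 4,5,6,7,12,13,14,15): 0⊕0⊕0⊕0⊕1⊕1⊕1⊕0 = 1
s8 (pos 8,9,10,11,12,13,14,15): 0⊕1⊕0⊕1⊕1⊕1⊕1⊕0 = 1
Syndrome s8…s1 = 1111 → error at position 15.
Flip position 15: 010000001011110 → 010000001011111
Read data bits from positions 3,5,6,7,9,10,11,12,13,14,15: 00001011111

00001011111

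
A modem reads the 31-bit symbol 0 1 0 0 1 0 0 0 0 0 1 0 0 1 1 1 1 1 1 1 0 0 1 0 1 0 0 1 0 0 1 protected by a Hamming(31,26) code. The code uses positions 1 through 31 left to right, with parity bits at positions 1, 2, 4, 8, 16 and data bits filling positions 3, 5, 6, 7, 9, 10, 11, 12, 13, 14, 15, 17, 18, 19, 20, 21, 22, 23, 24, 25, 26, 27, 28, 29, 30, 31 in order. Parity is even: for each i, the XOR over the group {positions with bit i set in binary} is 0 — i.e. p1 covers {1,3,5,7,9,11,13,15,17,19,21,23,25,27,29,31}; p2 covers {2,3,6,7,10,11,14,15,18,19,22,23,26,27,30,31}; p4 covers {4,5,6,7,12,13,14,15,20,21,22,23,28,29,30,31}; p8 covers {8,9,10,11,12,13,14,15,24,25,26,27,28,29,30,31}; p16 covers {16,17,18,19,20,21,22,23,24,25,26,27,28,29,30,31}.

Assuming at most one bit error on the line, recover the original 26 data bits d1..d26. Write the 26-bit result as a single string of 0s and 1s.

s1 (pos 1,3,5,7,9,11,13,15,17,19,21,23,25,27,29,31): 0⊕0⊕1⊕0⊕0⊕1⊕0⊕1⊕1⊕1⊕0⊕1⊕1⊕0⊕0⊕1 = 0
s2 (pos 2,3,6,7,10,11,14,15,18,19,22,23,26,27,30,31): 1⊕0⊕0⊕0⊕0⊕1⊕1⊕1⊕1⊕1⊕0⊕1⊕0⊕0⊕0⊕1 = 0
s4 (pos 4,5,6,7,12,13,14,15,20,21,22,23,28,29,30,31): 0⊕1⊕0⊕0⊕0⊕0⊕1⊕1⊕1⊕0⊕0⊕1⊕1⊕0⊕0⊕1 = 1
s8 (pos 8,9,10,11,12,13,14,15,24,25,26,27,28,29,30,31): 0⊕0⊕0⊕1⊕0⊕0⊕1⊕1⊕0⊕1⊕0⊕0⊕1⊕0⊕0⊕1 = 0
s16 (pos 16,17,18,19,20,21,22,23,24,25,26,27,28,29,30,31): 1⊕1⊕1⊕1⊕1⊕0⊕0⊕1⊕0⊕1⊕0⊕0⊕1⊕0⊕0⊕1 = 1
Syndrome s16…s1 = 10100 → error at position 20.
Flip position 20: 0100100000100111111100101001001 → 0100100000100111111000101001001
Read data bits from positions 3,5,6,7,9,10,11,12,13,14,15,17,18,19,20,21,22,23,24,25,26,27,28,29,30,31: 01000010011111000101001001

01000010011111000101001001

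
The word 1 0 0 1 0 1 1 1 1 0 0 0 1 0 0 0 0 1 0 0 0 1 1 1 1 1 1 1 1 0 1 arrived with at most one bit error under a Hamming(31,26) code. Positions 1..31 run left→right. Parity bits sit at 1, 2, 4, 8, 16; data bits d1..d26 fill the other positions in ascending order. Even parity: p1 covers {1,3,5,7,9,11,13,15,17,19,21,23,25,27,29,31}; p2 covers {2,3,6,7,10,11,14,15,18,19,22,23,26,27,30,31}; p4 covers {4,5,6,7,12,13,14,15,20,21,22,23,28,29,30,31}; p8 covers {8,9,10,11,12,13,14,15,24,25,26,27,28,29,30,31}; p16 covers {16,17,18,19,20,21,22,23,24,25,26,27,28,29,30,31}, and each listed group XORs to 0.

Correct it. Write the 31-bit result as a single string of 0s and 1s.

s1 (pos 1,3,5,7,9,11,13,15,17,19,21,23,25,27,29,31): 1⊕0⊕0⊕1⊕1⊕0⊕1⊕0⊕0⊕0⊕0⊕1⊕1⊕1⊕1⊕1 = 1
s2 (pos 2,3,6,7,10,11,14,15,18,19,22,23,26,27,30,31): 0⊕0⊕1⊕1⊕0⊕0⊕0⊕0⊕1⊕0⊕1⊕1⊕1⊕1⊕0⊕1 = 0
s4 (pos 4,5,6,7,12,13,14,15,20,21,22,23,28,29,30,31): 1⊕0⊕1⊕1⊕0⊕1⊕0⊕0⊕0⊕0⊕1⊕1⊕1⊕1⊕0⊕1 = 1
s8 (pos 8,9,10,11,12,13,14,15,24,25,26,27,28,29,30,31): 1⊕1⊕0⊕0⊕0⊕1⊕0⊕0⊕1⊕1⊕1⊕1⊕1⊕1⊕0⊕1 = 0
s16 (pos 16,17,18,19,20,21,22,23,24,25,26,27,28,29,30,31): 0⊕0⊕1⊕0⊕0⊕0⊕1⊕1⊕1⊕1⊕1⊕1⊕1⊕1⊕0⊕1 = 0
Syndrome s16…s1 = 00101 → error at position 5.
Flip position 5: 1001011110001000010001111111101 → 1001111110001000010001111111101

1001111110001000010001111111101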